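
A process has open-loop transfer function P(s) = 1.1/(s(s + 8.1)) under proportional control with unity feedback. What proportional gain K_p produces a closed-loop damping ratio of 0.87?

K_p = 19.7

Closed-loop characteristic equation: s² + 8.1s + K_p·1.1 = 0.
So ω_n = √(1.1K_p) and 2ζω_n = 8.1, giving ζ = 8.1/(2√(1.1K_p)).
Setting ζ = 0.87: √(1.1K_p) = 8.1/(2·0.87) = 4.655, so K_p = 21.67/1.1 = 19.7.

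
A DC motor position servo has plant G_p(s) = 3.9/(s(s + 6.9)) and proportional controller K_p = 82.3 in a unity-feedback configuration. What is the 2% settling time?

T_s ≈ 1.16 s

The closed-loop denominator s² + 6.9s + 321 gives ω_n = √321 = 17.92 and ζ = 6.9/(2ω_n) = 0.1926.
2% settling time T_s ≈ 4/(ζω_n) = 4/3.45 = 1.16 s.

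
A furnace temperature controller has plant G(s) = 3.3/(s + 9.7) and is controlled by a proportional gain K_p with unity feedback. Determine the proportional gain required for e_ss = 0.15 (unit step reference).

K_p = 16.7

For a type-0 loop with proportional control, e_ss = 1/(1 + K_p·G(0)).
G(0) = 0.3402. Require 1/(1 + K_p·0.3402) = 0.15, so 1 + 0.3402·K_p = 6.667.
K_p = (6.667 − 1)/0.3402 = 16.7.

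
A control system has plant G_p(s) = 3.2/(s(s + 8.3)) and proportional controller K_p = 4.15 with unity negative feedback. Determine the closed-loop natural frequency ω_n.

With unity feedback the closed-loop characteristic equation is s² + 8.3s + 4.15·3.2 = s² + 8.3s + 13.28 = 0.
So ω_n² = 13.28 ⇒ ω_n = 3.644 rad/s, and ζ = 8.3/(2ω_n) = 1.14.

ω_n = 3.64 rad/s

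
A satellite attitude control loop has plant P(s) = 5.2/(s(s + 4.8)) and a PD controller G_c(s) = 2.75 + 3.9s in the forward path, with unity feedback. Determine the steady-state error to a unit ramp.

0.336

The loop has one pole at the origin (type 1). Velocity error constant K_v = lim_{s→0} s·G_c(s)P(s) = 2.75·5.2/4.8 = 2.979.
Steady-state error to a unit ramp: e_ss = 1/K_v = 0.336.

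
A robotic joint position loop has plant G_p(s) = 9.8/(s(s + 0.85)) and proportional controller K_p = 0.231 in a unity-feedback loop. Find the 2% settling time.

The closed-loop denominator s² + 0.85s + 2.264 gives ω_n = √2.264 = 1.505 and ζ = 0.85/(2ω_n) = 0.2825.
2% settling time T_s ≈ 4/(ζω_n) = 4/0.425 = 9.41 s.

T_s ≈ 9.41 s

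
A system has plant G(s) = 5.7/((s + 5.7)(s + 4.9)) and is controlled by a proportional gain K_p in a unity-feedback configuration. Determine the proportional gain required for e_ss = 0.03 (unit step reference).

For a type-0 loop with proportional control, e_ss = 1/(1 + K_p·G(0)).
G(0) = 0.2041. Require 1/(1 + K_p·0.2041) = 0.03, so 1 + 0.2041·K_p = 33.33.
K_p = (33.33 − 1)/0.2041 = 158.

K_p = 158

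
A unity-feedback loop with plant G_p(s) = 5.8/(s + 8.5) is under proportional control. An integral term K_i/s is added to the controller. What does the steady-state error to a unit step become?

0

The integrator makes K_pos = lim_{s→0} C(s)G(s) infinite, so e_ss = 1/(1+K_pos) = 0.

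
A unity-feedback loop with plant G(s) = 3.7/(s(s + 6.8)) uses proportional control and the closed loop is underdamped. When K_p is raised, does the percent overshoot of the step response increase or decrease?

increase

ζ = 6.8/(2√(3.7K_p)) decreases as K_p grows; lower damping means more overshoot.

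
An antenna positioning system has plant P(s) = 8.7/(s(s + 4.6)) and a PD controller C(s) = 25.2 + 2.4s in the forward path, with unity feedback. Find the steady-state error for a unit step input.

0

The open loop C(s)P(s) has a pole at the origin (type 1), so the static position error constant is infinite and e_ss = 1/(1+∞) = 0.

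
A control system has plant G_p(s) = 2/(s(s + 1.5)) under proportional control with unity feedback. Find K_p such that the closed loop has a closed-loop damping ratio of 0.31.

K_p = 2.93

Closed-loop characteristic equation: s² + 1.5s + K_p·2 = 0.
So ω_n = √(2K_p) and 2ζω_n = 1.5, giving ζ = 1.5/(2√(2K_p)).
Setting ζ = 0.31: √(2K_p) = 1.5/(2·0.31) = 2.419, so K_p = 5.853/2 = 2.93.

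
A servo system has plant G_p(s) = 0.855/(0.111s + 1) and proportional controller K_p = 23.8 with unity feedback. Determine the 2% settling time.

Closed loop: T(s) = K_p·G_p/(1+K_p·G_p) = 20.35/(0.111s + 1 + 20.35), with pole at s = −(1 + 20.35)/0.111 = −192.3.
τ = 1/192.3 = 0.005199 s, so 2% settling time ≈ 4τ = 0.0208 s.

T_s ≈ 0.0208 s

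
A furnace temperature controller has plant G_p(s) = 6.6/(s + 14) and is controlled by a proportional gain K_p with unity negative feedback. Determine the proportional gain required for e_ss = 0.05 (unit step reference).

The loop is type 0, so e_ss(step) = 1/(1 + K_pos) with K_pos = K_p·G_p(0).
G_p(0) = 0.4714. Require 1/(1 + K_p·0.4714) = 0.05, so 1 + 0.4714·K_p = 20.
K_p = (20 − 1)/0.4714 = 40.3.

K_p = 40.3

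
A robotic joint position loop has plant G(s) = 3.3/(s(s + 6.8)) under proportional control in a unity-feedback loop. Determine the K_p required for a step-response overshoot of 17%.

From %OS = 100·exp(−πζ/√(1−ζ²)) = 17%, ζ = −ln(0.17)/√(π²+ln²(0.17)) = 0.4913.
Characteristic equation s² + 6.8s + 3.3K_p = 0 gives ζ = 6.8/(2√(3.3K_p)).
Setting ζ = 0.4913: √(3.3K_p) = 6.8/(2·0.4913) = 6.921, so K_p = 47.9/3.3 = 14.5.

K_p = 14.5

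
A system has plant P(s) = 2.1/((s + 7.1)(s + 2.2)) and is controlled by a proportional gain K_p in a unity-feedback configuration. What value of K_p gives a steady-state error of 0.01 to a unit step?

The loop is type 0, so e_ss(step) = 1/(1 + K_pos) with K_pos = K_p·P(0).
P(0) = 0.1344. Require 1/(1 + K_p·0.1344) = 0.01, so 1 + 0.1344·K_p = 100.
K_p = (100 − 1)/0.1344 = 736.

K_p = 736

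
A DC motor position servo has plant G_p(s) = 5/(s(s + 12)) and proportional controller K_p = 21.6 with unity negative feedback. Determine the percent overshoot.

10.8%

The closed-loop denominator s² + 12s + 108 gives ω_n = √108 = 10.39 and ζ = 12/(2ω_n) = 0.5774.
%OS = 100·exp(−πζ/√(1−ζ²)) = 100·exp(−π·0.5774/√0.6667) = 10.8%.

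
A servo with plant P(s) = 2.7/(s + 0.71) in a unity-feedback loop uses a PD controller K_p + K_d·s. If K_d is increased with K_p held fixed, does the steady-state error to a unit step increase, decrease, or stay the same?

K_d affects only the transient (the s-coefficient); the DC loop gain, and hence e_ss, depends only on K_p.

unchanged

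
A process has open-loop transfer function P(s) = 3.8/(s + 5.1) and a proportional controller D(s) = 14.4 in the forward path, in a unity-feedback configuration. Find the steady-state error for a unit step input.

0.0853

The loop is type 0. Static position error constant K_pos = D(0)·P(0) = 14.4·0.7451 = 10.73.
Steady-state error to a unit step: e_ss = 1/(1+K_pos) = 1/11.73 = 0.0853.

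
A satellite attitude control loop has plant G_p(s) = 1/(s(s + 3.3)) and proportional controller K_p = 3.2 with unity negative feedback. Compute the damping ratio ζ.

With unity feedback the closed-loop characteristic equation is s² + 3.3s + 3.2·1 = s² + 3.3s + 3.2 = 0.
Matching s² + 2ζω_n s + ω_n²: ω_n = √3.2 = 1.789 rad/s and 2ζω_n = 3.3, so ζ = 3.3/(2·1.789) = 0.922.

ζ = 0.922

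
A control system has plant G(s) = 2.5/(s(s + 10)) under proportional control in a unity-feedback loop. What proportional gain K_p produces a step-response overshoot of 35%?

From %OS = 100·exp(−πζ/√(1−ζ²)) = 35%, ζ = −ln(0.35)/√(π²+ln²(0.35)) = 0.3169.
Characteristic equation s² + 10s + 2.5K_p = 0 gives ζ = 10/(2√(2.5K_p)).
Setting ζ = 0.3169: √(2.5K_p) = 10/(2·0.3169) = 15.78, so K_p = 248.9/2.5 = 99.6.

K_p = 99.6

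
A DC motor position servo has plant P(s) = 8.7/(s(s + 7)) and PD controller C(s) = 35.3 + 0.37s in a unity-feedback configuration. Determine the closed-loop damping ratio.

ζ = 0.292

Forward path: (35.3 + 0.37s)·8.7/(s(s+7)). The closed-loop characteristic equation is s² + (7 + 8.7·0.37)s + 8.7·35.3 = 0.
That is s² + 10.22s + 307.1 = 0, so ω_n = 17.52 rad/s and ζ = 10.22/(2·17.52) = 0.2916.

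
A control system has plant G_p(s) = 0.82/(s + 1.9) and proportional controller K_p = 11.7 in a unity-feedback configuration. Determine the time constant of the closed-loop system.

τ = 0.087 s

Closed-loop transfer function: T(s) = K_p·G_p(s)/(1 + K_p·G_p(s)) = 9.594/(s + 1.9 + 9.594) = 9.594/(s + 11.49).
Time constant τ = 1/11.49 = 0.087 s.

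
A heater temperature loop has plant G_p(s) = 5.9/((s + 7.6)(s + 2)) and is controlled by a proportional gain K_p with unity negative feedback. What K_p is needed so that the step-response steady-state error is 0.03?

K_p = 83.3

For a type-0 loop with proportional control, e_ss = 1/(1 + K_p·G_p(0)).
G_p(0) = 0.3882. Require 1/(1 + K_p·0.3882) = 0.03, so 1 + 0.3882·K_p = 33.33.
K_p = (33.33 − 1)/0.3882 = 83.3.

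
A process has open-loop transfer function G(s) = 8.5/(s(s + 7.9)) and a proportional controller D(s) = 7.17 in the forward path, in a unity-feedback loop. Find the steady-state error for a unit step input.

0

The open loop D(s)G(s) has a pole at the origin (type 1), so the static position error constant is infinite and e_ss = 1/(1+∞) = 0.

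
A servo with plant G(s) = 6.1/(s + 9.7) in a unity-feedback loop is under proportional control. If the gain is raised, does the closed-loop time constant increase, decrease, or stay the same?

Closed-loop pole is at s = −(9.7+K_p·6.1); larger K_p moves it further left, so τ = 1/(9.7+K_p·6.1) decreases.

decrease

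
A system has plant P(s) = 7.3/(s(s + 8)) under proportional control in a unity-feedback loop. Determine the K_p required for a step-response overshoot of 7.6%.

From %OS = 100·exp(−πζ/√(1−ζ²)) = 7.6%, ζ = −ln(0.076)/√(π²+ln²(0.076)) = 0.6342.
Characteristic equation s² + 8s + 7.3K_p = 0 gives ζ = 8/(2√(7.3K_p)).
Setting ζ = 0.6342: √(7.3K_p) = 8/(2·0.6342) = 6.307, so K_p = 39.78/7.3 = 5.45.

K_p = 5.45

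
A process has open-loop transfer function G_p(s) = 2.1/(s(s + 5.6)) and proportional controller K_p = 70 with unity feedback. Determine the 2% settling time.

T_s ≈ 1.43 s

From 1 + K_pG_p(s) = 0: s² + 5.6s + 147 = 0 ⇒ ω_n = 12.12, ζ = 0.2309.
2% settling time T_s ≈ 4/(ζω_n) = 4/2.8 = 1.43 s.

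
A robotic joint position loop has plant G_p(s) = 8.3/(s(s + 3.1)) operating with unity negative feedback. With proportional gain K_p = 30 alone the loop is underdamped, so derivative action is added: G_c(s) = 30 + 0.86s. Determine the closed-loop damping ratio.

Forward path: (30 + 0.86s)·8.3/(s(s+3.1)). The closed-loop characteristic equation is s² + (3.1 + 8.3·0.86)s + 8.3·30 = 0.
That is s² + 10.24s + 249 = 0, so ω_n = 15.78 rad/s and ζ = 10.24/(2·15.78) = 0.3244.

ζ = 0.324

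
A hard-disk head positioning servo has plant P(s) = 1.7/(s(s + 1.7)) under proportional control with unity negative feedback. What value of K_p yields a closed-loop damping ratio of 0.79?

K_p = 0.681

Closed-loop characteristic equation: s² + 1.7s + K_p·1.7 = 0.
So ω_n = √(1.7K_p) and 2ζω_n = 1.7, giving ζ = 1.7/(2√(1.7K_p)).
Setting ζ = 0.79: √(1.7K_p) = 1.7/(2·0.79) = 1.076, so K_p = 1.158/1.7 = 0.681.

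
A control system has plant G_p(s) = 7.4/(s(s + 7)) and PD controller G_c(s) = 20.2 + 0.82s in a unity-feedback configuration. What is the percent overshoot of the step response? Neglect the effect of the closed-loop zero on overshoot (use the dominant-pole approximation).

Forward path: (20.2 + 0.82s)·7.4/(s(s+7)). The closed-loop characteristic equation is s² + (7 + 7.4·0.82)s + 7.4·20.2 = 0.
That is s² + 13.07s + 149.5 = 0, so ω_n = 12.23 rad/s and ζ = 13.07/(2·12.23) = 0.5344.
%OS = 100·exp(−πζ/√(1−ζ²)) = 13.7%.

13.7%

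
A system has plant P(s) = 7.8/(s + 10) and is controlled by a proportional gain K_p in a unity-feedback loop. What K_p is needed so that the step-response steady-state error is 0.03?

K_p = 41.5

Steady-state error for a unit step on this type-0 loop is 1/(1 + K_p·P(0)).
P(0) = 0.78. Require 1/(1 + K_p·0.78) = 0.03, so 1 + 0.78·K_p = 33.33.
K_p = (33.33 − 1)/0.78 = 41.5.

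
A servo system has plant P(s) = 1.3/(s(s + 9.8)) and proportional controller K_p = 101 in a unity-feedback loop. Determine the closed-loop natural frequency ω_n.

The closed-loop denominator is s(s+9.8) + 101·1.3 = s² + 9.8s + 131.3.
So ω_n² = 131.3 ⇒ ω_n = 11.46 rad/s, and ζ = 9.8/(2ω_n) = 0.428.

ω_n = 11.5 rad/s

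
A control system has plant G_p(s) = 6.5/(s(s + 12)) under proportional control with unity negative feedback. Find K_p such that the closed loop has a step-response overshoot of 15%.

From %OS = 100·exp(−πζ/√(1−ζ²)) = 15%, ζ = −ln(0.15)/√(π²+ln²(0.15)) = 0.5169.
Characteristic equation s² + 12s + 6.5K_p = 0 gives ζ = 12/(2√(6.5K_p)).
Setting ζ = 0.5169: √(6.5K_p) = 12/(2·0.5169) = 11.61, so K_p = 134.7/6.5 = 20.7.

K_p = 20.7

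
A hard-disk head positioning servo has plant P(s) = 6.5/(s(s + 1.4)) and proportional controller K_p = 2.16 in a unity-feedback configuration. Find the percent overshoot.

55%

The closed-loop denominator s² + 1.4s + 14.04 gives ω_n = √14.04 = 3.747 and ζ = 1.4/(2ω_n) = 0.1868.
%OS = 100·exp(−πζ/√(1−ζ²)) = 100·exp(−π·0.1868/√0.9651) = 55%.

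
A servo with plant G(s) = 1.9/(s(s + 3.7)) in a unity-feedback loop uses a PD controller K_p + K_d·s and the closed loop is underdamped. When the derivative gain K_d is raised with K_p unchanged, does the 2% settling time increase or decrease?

Characteristic equation s² + (3.7 + 1.9K_d)s + 1.9K_p = 0: raising K_d increases ζω_n = (3.7+1.9K_d)/2 while the loop stays underdamped, so T_s ≈ 4/(ζω_n) decreases.

decrease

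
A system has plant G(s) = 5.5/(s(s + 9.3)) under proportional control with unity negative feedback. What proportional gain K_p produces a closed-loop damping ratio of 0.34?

Closed-loop characteristic equation: s² + 9.3s + K_p·5.5 = 0.
So ω_n = √(5.5K_p) and 2ζω_n = 9.3, giving ζ = 9.3/(2√(5.5K_p)).
Setting ζ = 0.34: √(5.5K_p) = 9.3/(2·0.34) = 13.68, so K_p = 187/5.5 = 34.

K_p = 34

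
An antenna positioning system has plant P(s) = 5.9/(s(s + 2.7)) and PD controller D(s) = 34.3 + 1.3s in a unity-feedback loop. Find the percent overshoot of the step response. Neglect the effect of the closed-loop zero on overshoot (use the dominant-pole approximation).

29.2%

Forward path: (34.3 + 1.3s)·5.9/(s(s+2.7)). The closed-loop characteristic equation is s² + (2.7 + 5.9·1.3)s + 5.9·34.3 = 0.
That is s² + 10.37s + 202.4 = 0, so ω_n = 14.23 rad/s and ζ = 10.37/(2·14.23) = 0.3645.
%OS = 100·exp(−πζ/√(1−ζ²)) = 29.2%.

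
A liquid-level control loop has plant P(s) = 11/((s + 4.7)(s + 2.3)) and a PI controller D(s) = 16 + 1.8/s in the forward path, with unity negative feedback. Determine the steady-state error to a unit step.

The open loop D(s)P(s) has a pole at the origin (type 1), so the static position error constant is infinite and e_ss = 1/(1+∞) = 0.

0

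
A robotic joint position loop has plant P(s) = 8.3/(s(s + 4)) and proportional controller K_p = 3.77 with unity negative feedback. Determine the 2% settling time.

From 1 + K_pP(s) = 0: s² + 4s + 31.29 = 0 ⇒ ω_n = 5.594, ζ = 0.3575.
2% settling time T_s ≈ 4/(ζω_n) = 4/2 = 2 s.

T_s ≈ 2 s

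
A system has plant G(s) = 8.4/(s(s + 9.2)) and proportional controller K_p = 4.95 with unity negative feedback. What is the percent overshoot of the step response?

The closed-loop denominator s² + 9.2s + 41.58 gives ω_n = √41.58 = 6.448 and ζ = 9.2/(2ω_n) = 0.7134.
%OS = 100·exp(−πζ/√(1−ζ²)) = 100·exp(−π·0.7134/√0.4911) = 4.08%.

4.08%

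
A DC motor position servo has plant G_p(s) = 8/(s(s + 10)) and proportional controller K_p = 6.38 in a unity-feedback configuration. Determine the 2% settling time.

The closed-loop denominator s² + 10s + 51.04 gives ω_n = √51.04 = 7.144 and ζ = 10/(2ω_n) = 0.6999.
2% settling time T_s ≈ 4/(ζω_n) = 4/5 = 0.8 s.

T_s ≈ 0.8 s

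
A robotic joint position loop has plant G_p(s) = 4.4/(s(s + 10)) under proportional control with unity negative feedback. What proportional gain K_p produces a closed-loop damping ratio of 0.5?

K_p = 22.7

Closed-loop characteristic equation: s² + 10s + K_p·4.4 = 0.
So ω_n = √(4.4K_p) and 2ζω_n = 10, giving ζ = 10/(2√(4.4K_p)).
Setting ζ = 0.5: √(4.4K_p) = 10/(2·0.5) = 10, so K_p = 100/4.4 = 22.7.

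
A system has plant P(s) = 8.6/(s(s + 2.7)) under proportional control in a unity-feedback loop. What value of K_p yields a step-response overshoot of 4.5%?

From %OS = 100·exp(−πζ/√(1−ζ²)) = 4.5%, ζ = −ln(0.045)/√(π²+ln²(0.045)) = 0.7025.
Characteristic equation s² + 2.7s + 8.6K_p = 0 gives ζ = 2.7/(2√(8.6K_p)).
Setting ζ = 0.7025: √(8.6K_p) = 2.7/(2·0.7025) = 1.922, so K_p = 3.693/8.6 = 0.429.

K_p = 0.429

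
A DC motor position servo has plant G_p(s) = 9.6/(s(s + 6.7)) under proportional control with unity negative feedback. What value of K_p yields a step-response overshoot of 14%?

From %OS = 100·exp(−πζ/√(1−ζ²)) = 14%, ζ = −ln(0.14)/√(π²+ln²(0.14)) = 0.5305.
Characteristic equation s² + 6.7s + 9.6K_p = 0 gives ζ = 6.7/(2√(9.6K_p)).
Setting ζ = 0.5305: √(9.6K_p) = 6.7/(2·0.5305) = 6.315, so K_p = 39.88/9.6 = 4.15.

K_p = 4.15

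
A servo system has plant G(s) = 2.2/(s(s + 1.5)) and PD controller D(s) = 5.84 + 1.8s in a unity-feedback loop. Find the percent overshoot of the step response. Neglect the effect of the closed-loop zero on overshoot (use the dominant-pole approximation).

2.49%

Forward path: (5.84 + 1.8s)·2.2/(s(s+1.5)). The closed-loop characteristic equation is s² + (1.5 + 2.2·1.8)s + 2.2·5.84 = 0.
That is s² + 5.46s + 12.85 = 0, so ω_n = 3.584 rad/s and ζ = 5.46/(2·3.584) = 0.7616.
%OS = 100·exp(−πζ/√(1−ζ²)) = 2.49%.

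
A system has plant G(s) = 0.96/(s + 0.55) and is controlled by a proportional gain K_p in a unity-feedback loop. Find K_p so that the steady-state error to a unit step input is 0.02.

For a type-0 loop with proportional control, e_ss = 1/(1 + K_p·G(0)).
G(0) = 1.745. Require 1/(1 + K_p·1.745) = 0.02, so 1 + 1.745·K_p = 50.
K_p = (50 − 1)/1.745 = 28.1.

K_p = 28.1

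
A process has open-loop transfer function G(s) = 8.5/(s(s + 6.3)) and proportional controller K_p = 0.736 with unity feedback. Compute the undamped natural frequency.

ω_n = 2.5 rad/s

With unity feedback the closed-loop characteristic equation is s² + 6.3s + 0.736·8.5 = s² + 6.3s + 6.256 = 0.
Matching s² + 2ζω_n s + ω_n²: ω_n = √6.256 = 2.501 rad/s and 2ζω_n = 6.3, so ζ = 6.3/(2·2.501) = 1.26.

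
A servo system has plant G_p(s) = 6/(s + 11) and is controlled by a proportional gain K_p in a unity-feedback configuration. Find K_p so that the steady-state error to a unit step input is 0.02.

K_p = 89.8

The loop is type 0, so e_ss(step) = 1/(1 + K_pos) with K_pos = K_p·G_p(0).
G_p(0) = 0.5455. Require 1/(1 + K_p·0.5455) = 0.02, so 1 + 0.5455·K_p = 50.
K_p = (50 − 1)/0.5455 = 89.8.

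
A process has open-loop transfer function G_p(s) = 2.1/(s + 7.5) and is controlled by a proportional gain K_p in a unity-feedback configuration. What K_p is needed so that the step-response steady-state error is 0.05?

K_p = 67.9

Steady-state error for a unit step on this type-0 loop is 1/(1 + K_p·G_p(0)).
G_p(0) = 0.28. Require 1/(1 + K_p·0.28) = 0.05, so 1 + 0.28·K_p = 20.
K_p = (20 − 1)/0.28 = 67.9.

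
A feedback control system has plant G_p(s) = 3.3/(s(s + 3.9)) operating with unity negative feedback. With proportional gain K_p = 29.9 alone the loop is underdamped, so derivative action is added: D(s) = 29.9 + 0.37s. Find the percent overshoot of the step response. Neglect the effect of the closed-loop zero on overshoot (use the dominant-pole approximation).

43.3%

Forward path: (29.9 + 0.37s)·3.3/(s(s+3.9)). The closed-loop characteristic equation is s² + (3.9 + 3.3·0.37)s + 3.3·29.9 = 0.
That is s² + 5.121s + 98.67 = 0, so ω_n = 9.933 rad/s and ζ = 5.121/(2·9.933) = 0.2578.
%OS = 100·exp(−πζ/√(1−ζ²)) = 43.3%.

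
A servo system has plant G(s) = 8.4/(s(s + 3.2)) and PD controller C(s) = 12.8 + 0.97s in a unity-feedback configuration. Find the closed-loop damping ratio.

ζ = 0.547

Forward path: (12.8 + 0.97s)·8.4/(s(s+3.2)). The closed-loop characteristic equation is s² + (3.2 + 8.4·0.97)s + 8.4·12.8 = 0.
That is s² + 11.35s + 107.5 = 0, so ω_n = 10.37 rad/s and ζ = 11.35/(2·10.37) = 0.5472.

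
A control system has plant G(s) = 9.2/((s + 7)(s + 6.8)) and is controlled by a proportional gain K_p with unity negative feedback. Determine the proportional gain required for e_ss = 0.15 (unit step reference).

K_p = 29.3

Steady-state error for a unit step on this type-0 loop is 1/(1 + K_p·G(0)).
G(0) = 0.1933. Require 1/(1 + K_p·0.1933) = 0.15, so 1 + 0.1933·K_p = 6.667.
K_p = (6.667 − 1)/0.1933 = 29.3.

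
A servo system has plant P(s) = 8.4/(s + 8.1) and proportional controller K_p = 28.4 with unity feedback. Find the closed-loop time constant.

τ = 0.00405 s

Closed-loop transfer function: T(s) = K_p·P(s)/(1 + K_p·P(s)) = 238.6/(s + 8.1 + 238.6) = 238.6/(s + 246.7).
Time constant τ = 1/246.7 = 0.00405 s.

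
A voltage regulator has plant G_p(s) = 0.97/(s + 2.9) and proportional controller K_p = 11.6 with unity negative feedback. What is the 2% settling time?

T_s ≈ 0.283 s

Closed-loop transfer function: T(s) = K_p·G_p(s)/(1 + K_p·G_p(s)) = 11.25/(s + 2.9 + 11.25) = 11.25/(s + 14.15).
Time constant τ = 1/14.15 = 0.07066 s, so the 2% settling time is about 4τ = 0.283 s.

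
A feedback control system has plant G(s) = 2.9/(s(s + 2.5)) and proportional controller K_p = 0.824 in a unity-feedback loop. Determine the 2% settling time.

Closed-loop characteristic equation: s² + 2.5s + 2.39 = 0, so ω_n = 1.546 rad/s and ζ = 2.5/(2·1.546) = 0.8086.
2% settling time T_s ≈ 4/(ζω_n) = 4/1.25 = 3.2 s.

T_s ≈ 3.2 s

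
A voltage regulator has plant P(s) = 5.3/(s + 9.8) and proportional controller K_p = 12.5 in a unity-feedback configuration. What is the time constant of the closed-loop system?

Closed-loop transfer function: T(s) = K_p·P(s)/(1 + K_p·P(s)) = 66.25/(s + 9.8 + 66.25) = 66.25/(s + 76.05).
Time constant τ = 1/76.05 = 0.0131 s.

τ = 0.0131 s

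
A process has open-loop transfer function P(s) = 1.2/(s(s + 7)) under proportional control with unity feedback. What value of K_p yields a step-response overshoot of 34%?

From %OS = 100·exp(−πζ/√(1−ζ²)) = 34%, ζ = −ln(0.34)/√(π²+ln²(0.34)) = 0.3248.
Characteristic equation s² + 7s + 1.2K_p = 0 gives ζ = 7/(2√(1.2K_p)).
Setting ζ = 0.3248: √(1.2K_p) = 7/(2·0.3248) = 10.78, so K_p = 116.1/1.2 = 96.8.

K_p = 96.8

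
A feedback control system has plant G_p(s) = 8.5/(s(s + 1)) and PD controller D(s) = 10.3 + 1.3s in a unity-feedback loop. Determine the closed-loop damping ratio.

Forward path: (10.3 + 1.3s)·8.5/(s(s+1)). The closed-loop characteristic equation is s² + (1 + 8.5·1.3)s + 8.5·10.3 = 0.
That is s² + 12.05s + 87.55 = 0, so ω_n = 9.357 rad/s and ζ = 12.05/(2·9.357) = 0.6439.

ζ = 0.644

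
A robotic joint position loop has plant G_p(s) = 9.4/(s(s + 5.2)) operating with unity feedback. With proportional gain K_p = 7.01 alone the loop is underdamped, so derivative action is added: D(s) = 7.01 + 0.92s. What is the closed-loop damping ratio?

ζ = 0.853

Forward path: (7.01 + 0.92s)·9.4/(s(s+5.2)). The closed-loop characteristic equation is s² + (5.2 + 9.4·0.92)s + 9.4·7.01 = 0.
That is s² + 13.85s + 65.89 = 0, so ω_n = 8.118 rad/s and ζ = 13.85/(2·8.118) = 0.853.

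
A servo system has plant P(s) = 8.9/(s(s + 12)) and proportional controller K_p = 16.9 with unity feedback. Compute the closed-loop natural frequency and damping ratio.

With unity feedback the closed-loop characteristic equation is s² + 12s + 16.9·8.9 = s² + 12s + 150.4 = 0.
So ω_n² = 150.4 ⇒ ω_n = 12.26 rad/s, and ζ = 12/(2ω_n) = 0.489.

ω_n = 12.3 rad/s, ζ = 0.489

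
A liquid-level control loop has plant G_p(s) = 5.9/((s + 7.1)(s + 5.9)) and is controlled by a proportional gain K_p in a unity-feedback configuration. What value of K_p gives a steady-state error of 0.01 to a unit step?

The loop is type 0, so e_ss(step) = 1/(1 + K_pos) with K_pos = K_p·G_p(0).
G_p(0) = 0.1408. Require 1/(1 + K_p·0.1408) = 0.01, so 1 + 0.1408·K_p = 100.
K_p = (100 − 1)/0.1408 = 703.

K_p = 703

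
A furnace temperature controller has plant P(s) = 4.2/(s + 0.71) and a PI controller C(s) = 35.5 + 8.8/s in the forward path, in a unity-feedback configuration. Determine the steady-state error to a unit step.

The open loop C(s)P(s) has a pole at the origin (type 1), so the static position error constant is infinite and e_ss = 1/(1+∞) = 0.

0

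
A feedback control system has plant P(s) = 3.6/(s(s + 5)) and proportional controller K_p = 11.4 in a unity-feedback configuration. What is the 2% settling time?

T_s ≈ 1.6 s

The closed-loop denominator s² + 5s + 41.04 gives ω_n = √41.04 = 6.406 and ζ = 5/(2ω_n) = 0.3902.
2% settling time T_s ≈ 4/(ζω_n) = 4/2.5 = 1.6 s.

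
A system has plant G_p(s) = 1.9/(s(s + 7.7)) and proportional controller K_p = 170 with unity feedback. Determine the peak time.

T_p = 0.179 s

Closed-loop characteristic equation: s² + 7.7s + 323 = 0, so ω_n = 17.97 rad/s and ζ = 7.7/(2·17.97) = 0.2142.
Damped frequency ω_d = ω_n√(1−ζ²) = 17.55 rad/s, so peak time T_p = π/ω_d = 0.179 s.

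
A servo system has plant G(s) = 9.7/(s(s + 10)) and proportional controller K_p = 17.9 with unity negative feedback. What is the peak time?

T_p = 0.258 s

Closed-loop characteristic equation: s² + 10s + 173.6 = 0, so ω_n = 13.18 rad/s and ζ = 10/(2·13.18) = 0.3795.
Damped frequency ω_d = ω_n√(1−ζ²) = 12.19 rad/s, so peak time T_p = π/ω_d = 0.258 s.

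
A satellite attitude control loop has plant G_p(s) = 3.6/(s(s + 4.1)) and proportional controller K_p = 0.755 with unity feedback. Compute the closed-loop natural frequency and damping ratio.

ω_n = 1.65 rad/s, ζ = 1.24

The closed-loop denominator is s(s+4.1) + 0.755·3.6 = s² + 4.1s + 2.718.
So ω_n² = 2.718 ⇒ ω_n = 1.649 rad/s, and ζ = 4.1/(2ω_n) = 1.24.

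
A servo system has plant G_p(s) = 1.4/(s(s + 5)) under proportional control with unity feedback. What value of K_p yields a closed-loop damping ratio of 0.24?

Closed-loop characteristic equation: s² + 5s + K_p·1.4 = 0.
So ω_n = √(1.4K_p) and 2ζω_n = 5, giving ζ = 5/(2√(1.4K_p)).
Setting ζ = 0.24: √(1.4K_p) = 5/(2·0.24) = 10.42, so K_p = 108.5/1.4 = 77.5.

K_p = 77.5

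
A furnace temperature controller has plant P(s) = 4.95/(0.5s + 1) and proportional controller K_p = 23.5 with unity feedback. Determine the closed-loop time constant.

τ = 0.00426 s

Closed loop: T(s) = K_p·P/(1+K_p·P) = 116.3/(0.5s + 1 + 116.3), with pole at s = −(1 + 116.3)/0.5 = −234.7.
Closed-loop time constant τ = 1/234.7 = 0.00426 s.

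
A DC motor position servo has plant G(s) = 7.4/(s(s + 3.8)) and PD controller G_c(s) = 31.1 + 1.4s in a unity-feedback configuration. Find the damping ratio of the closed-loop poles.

Forward path: (31.1 + 1.4s)·7.4/(s(s+3.8)). The closed-loop characteristic equation is s² + (3.8 + 7.4·1.4)s + 7.4·31.1 = 0.
That is s² + 14.16s + 230.1 = 0, so ω_n = 15.17 rad/s and ζ = 14.16/(2·15.17) = 0.4667.

ζ = 0.467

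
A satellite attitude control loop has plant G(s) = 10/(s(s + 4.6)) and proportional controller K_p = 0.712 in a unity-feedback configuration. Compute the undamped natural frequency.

ω_n = 2.67 rad/s

1 + K_p·G(s) = 0 gives s² + 4.6s + 7.12 = 0.
Matching s² + 2ζω_n s + ω_n²: ω_n = √7.12 = 2.668 rad/s and 2ζω_n = 4.6, so ζ = 4.6/(2·2.668) = 0.862.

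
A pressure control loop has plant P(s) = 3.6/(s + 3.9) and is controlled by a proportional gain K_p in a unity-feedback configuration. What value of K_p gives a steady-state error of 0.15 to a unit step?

K_p = 6.14

The loop is type 0, so e_ss(step) = 1/(1 + K_pos) with K_pos = K_p·P(0).
P(0) = 0.9231. Require 1/(1 + K_p·0.9231) = 0.15, so 1 + 0.9231·K_p = 6.667.
K_p = (6.667 − 1)/0.9231 = 6.14.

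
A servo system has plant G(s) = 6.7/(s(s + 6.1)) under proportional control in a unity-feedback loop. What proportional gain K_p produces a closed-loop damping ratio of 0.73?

K_p = 2.61

Closed-loop characteristic equation: s² + 6.1s + K_p·6.7 = 0.
So ω_n = √(6.7K_p) and 2ζω_n = 6.1, giving ζ = 6.1/(2√(6.7K_p)).
Setting ζ = 0.73: √(6.7K_p) = 6.1/(2·0.73) = 4.178, so K_p = 17.46/6.7 = 2.61.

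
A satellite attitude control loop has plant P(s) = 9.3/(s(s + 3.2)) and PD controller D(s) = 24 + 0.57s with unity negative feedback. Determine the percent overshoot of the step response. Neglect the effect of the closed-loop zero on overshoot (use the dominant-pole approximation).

Forward path: (24 + 0.57s)·9.3/(s(s+3.2)). The closed-loop characteristic equation is s² + (3.2 + 9.3·0.57)s + 9.3·24 = 0.
That is s² + 8.501s + 223.2 = 0, so ω_n = 14.94 rad/s and ζ = 8.501/(2·14.94) = 0.2845.
%OS = 100·exp(−πζ/√(1−ζ²)) = 39.4%.

39.4%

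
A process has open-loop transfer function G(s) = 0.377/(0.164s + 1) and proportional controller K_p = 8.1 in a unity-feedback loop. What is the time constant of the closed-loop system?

τ = 0.0405 s

Closed loop: T(s) = K_p·G/(1+K_p·G) = 3.054/(0.164s + 1 + 3.054), with pole at s = −(1 + 3.054)/0.164 = −24.72.
Closed-loop time constant τ = 1/24.72 = 0.0405 s.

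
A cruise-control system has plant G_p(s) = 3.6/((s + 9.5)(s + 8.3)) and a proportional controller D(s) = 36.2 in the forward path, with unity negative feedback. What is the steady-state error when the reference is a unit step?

0.377

The loop is type 0. Static position error constant K_pos = D(0)·G_p(0) = 36.2·0.04566 = 1.653.
Steady-state error to a unit step: e_ss = 1/(1+K_pos) = 1/2.653 = 0.377.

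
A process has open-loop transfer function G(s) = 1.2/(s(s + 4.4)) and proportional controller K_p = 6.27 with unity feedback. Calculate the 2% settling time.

Closed-loop characteristic equation: s² + 4.4s + 7.524 = 0, so ω_n = 2.743 rad/s and ζ = 4.4/(2·2.743) = 0.802.
2% settling time T_s ≈ 4/(ζω_n) = 4/2.2 = 1.82 s.

T_s ≈ 1.82 s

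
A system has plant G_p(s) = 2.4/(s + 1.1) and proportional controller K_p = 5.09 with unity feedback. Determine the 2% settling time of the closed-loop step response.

T_s ≈ 0.3 s

Closed-loop transfer function: T(s) = K_p·G_p(s)/(1 + K_p·G_p(s)) = 12.22/(s + 1.1 + 12.22) = 12.22/(s + 13.32).
Time constant τ = 1/13.32 = 0.0751 s, so the 2% settling time is about 4τ = 0.3 s.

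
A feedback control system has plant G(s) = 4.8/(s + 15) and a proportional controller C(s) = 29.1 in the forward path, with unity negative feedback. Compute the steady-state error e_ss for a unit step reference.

The loop is type 0. Static position error constant K_pos = C(0)·G(0) = 29.1·0.32 = 9.312.
Steady-state error to a unit step: e_ss = 1/(1+K_pos) = 1/10.31 = 0.097.

0.097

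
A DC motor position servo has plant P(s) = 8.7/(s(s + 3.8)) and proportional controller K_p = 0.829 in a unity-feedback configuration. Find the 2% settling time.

T_s ≈ 2.11 s

From 1 + K_pP(s) = 0: s² + 3.8s + 7.212 = 0 ⇒ ω_n = 2.686, ζ = 0.7075.
2% settling time T_s ≈ 4/(ζω_n) = 4/1.9 = 2.11 s.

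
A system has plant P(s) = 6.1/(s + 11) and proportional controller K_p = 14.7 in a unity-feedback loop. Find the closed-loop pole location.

Closed-loop transfer function: T(s) = K_p·P(s)/(1 + K_p·P(s)) = 89.67/(s + 11 + 89.67) = 89.67/(s + 100.7).
The closed-loop pole is at s = −100.7.

s = -100.7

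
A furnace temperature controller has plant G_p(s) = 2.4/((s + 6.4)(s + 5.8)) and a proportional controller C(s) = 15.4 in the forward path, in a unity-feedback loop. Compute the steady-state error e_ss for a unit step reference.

The loop is type 0. Static position error constant K_pos = C(0)·G_p(0) = 15.4·0.06466 = 0.9957.
Steady-state error to a unit step: e_ss = 1/(1+K_pos) = 1/1.996 = 0.501.

0.501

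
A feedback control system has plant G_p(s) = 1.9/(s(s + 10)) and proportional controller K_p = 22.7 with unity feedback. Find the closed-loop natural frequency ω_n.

With unity feedback the closed-loop characteristic equation is s² + 10s + 22.7·1.9 = s² + 10s + 43.13 = 0.
Matching s² + 2ζω_n s + ω_n²: ω_n = √43.13 = 6.567 rad/s and 2ζω_n = 10, so ζ = 10/(2·6.567) = 0.761.

ω_n = 6.57 rad/s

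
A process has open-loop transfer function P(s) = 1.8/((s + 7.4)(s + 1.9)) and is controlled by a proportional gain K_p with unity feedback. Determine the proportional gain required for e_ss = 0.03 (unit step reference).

The loop is type 0, so e_ss(step) = 1/(1 + K_pos) with K_pos = K_p·P(0).
P(0) = 0.128. Require 1/(1 + K_p·0.128) = 0.03, so 1 + 0.128·K_p = 33.33.
K_p = (33.33 − 1)/0.128 = 253.

K_p = 253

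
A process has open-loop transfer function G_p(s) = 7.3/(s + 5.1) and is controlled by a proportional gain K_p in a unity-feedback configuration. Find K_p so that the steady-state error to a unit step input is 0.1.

For a type-0 loop with proportional control, e_ss = 1/(1 + K_p·G_p(0)).
G_p(0) = 1.431. Require 1/(1 + K_p·1.431) = 0.1, so 1 + 1.431·K_p = 10.
K_p = (10 − 1)/1.431 = 6.29.

K_p = 6.29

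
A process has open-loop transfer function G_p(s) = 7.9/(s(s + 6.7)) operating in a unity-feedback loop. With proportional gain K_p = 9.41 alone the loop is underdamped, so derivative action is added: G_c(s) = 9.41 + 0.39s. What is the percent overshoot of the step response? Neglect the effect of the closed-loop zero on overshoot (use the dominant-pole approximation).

11.5%

Forward path: (9.41 + 0.39s)·7.9/(s(s+6.7)). The closed-loop characteristic equation is s² + (6.7 + 7.9·0.39)s + 7.9·9.41 = 0.
That is s² + 9.781s + 74.34 = 0, so ω_n = 8.622 rad/s and ζ = 9.781/(2·8.622) = 0.5672.
%OS = 100·exp(−πζ/√(1−ζ²)) = 11.5%.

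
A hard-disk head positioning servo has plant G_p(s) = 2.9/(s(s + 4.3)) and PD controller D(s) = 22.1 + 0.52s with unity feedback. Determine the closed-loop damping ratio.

ζ = 0.363

Forward path: (22.1 + 0.52s)·2.9/(s(s+4.3)). The closed-loop characteristic equation is s² + (4.3 + 2.9·0.52)s + 2.9·22.1 = 0.
That is s² + 5.808s + 64.09 = 0, so ω_n = 8.006 rad/s and ζ = 5.808/(2·8.006) = 0.3627.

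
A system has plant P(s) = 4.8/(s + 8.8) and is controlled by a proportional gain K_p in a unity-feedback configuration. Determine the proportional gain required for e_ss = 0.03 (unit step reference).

The loop is type 0, so e_ss(step) = 1/(1 + K_pos) with K_pos = K_p·P(0).
P(0) = 0.5455. Require 1/(1 + K_p·0.5455) = 0.03, so 1 + 0.5455·K_p = 33.33.
K_p = (33.33 − 1)/0.5455 = 59.3.

K_p = 59.3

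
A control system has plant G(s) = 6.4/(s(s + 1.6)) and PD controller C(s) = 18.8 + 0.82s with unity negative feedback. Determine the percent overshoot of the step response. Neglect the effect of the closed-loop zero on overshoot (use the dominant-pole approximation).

Forward path: (18.8 + 0.82s)·6.4/(s(s+1.6)). The closed-loop characteristic equation is s² + (1.6 + 6.4·0.82)s + 6.4·18.8 = 0.
That is s² + 6.848s + 120.3 = 0, so ω_n = 10.97 rad/s and ζ = 6.848/(2·10.97) = 0.3122.
%OS = 100·exp(−πζ/√(1−ζ²)) = 35.6%.

35.6%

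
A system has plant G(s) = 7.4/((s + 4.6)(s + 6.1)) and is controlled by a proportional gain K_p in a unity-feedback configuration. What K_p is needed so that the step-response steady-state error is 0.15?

Steady-state error for a unit step on this type-0 loop is 1/(1 + K_p·G(0)).
G(0) = 0.2637. Require 1/(1 + K_p·0.2637) = 0.15, so 1 + 0.2637·K_p = 6.667.
K_p = (6.667 − 1)/0.2637 = 21.5.

K_p = 21.5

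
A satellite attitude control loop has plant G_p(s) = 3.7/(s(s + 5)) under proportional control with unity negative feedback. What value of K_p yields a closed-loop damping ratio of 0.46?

K_p = 7.98

Closed-loop characteristic equation: s² + 5s + K_p·3.7 = 0.
So ω_n = √(3.7K_p) and 2ζω_n = 5, giving ζ = 5/(2√(3.7K_p)).
Setting ζ = 0.46: √(3.7K_p) = 5/(2·0.46) = 5.435, so K_p = 29.54/3.7 = 7.98.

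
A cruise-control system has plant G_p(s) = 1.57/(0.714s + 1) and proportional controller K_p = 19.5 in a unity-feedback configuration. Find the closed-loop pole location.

s = -44.28

Closed loop: T(s) = K_p·G_p/(1+K_p·G_p) = 30.62/(0.714s + 1 + 30.62), with pole at s = −(1 + 30.62)/0.714 = −44.28.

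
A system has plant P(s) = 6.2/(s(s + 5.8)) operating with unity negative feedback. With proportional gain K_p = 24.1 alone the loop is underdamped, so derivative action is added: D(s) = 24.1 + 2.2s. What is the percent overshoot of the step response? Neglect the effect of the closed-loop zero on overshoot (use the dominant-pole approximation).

1.62%

Forward path: (24.1 + 2.2s)·6.2/(s(s+5.8)). The closed-loop characteristic equation is s² + (5.8 + 6.2·2.2)s + 6.2·24.1 = 0.
That is s² + 19.44s + 149.4 = 0, so ω_n = 12.22 rad/s and ζ = 19.44/(2·12.22) = 0.7952.
%OS = 100·exp(−πζ/√(1−ζ²)) = 1.62%.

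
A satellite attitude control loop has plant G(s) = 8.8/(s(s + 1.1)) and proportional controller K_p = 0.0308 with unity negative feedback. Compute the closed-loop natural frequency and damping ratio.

ω_n = 0.521 rad/s, ζ = 1.06

1 + K_p·G(s) = 0 gives s² + 1.1s + 0.271 = 0.
So ω_n² = 0.271 ⇒ ω_n = 0.5206 rad/s, and ζ = 1.1/(2ω_n) = 1.06.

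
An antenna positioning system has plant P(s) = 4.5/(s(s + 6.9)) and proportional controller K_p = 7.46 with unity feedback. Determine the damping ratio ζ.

With unity feedback the closed-loop characteristic equation is s² + 6.9s + 7.46·4.5 = s² + 6.9s + 33.57 = 0.
Matching s² + 2ζω_n s + ω_n²: ω_n = √33.57 = 5.794 rad/s and 2ζω_n = 6.9, so ζ = 6.9/(2·5.794) = 0.595.

ζ = 0.595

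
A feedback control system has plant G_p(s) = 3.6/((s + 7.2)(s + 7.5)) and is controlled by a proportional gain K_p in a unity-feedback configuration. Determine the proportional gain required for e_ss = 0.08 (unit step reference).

Steady-state error for a unit step on this type-0 loop is 1/(1 + K_p·G_p(0)).
G_p(0) = 0.06667. Require 1/(1 + K_p·0.06667) = 0.08, so 1 + 0.06667·K_p = 12.5.
K_p = (12.5 − 1)/0.06667 = 172.

K_p = 172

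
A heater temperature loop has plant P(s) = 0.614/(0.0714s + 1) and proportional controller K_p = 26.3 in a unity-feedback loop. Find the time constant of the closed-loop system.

Closed loop: T(s) = K_p·P/(1+K_p·P) = 16.15/(0.0714s + 1 + 16.15), with pole at s = −(1 + 16.15)/0.0714 = −240.2.
Closed-loop time constant τ = 1/240.2 = 0.00416 s.

τ = 0.00416 s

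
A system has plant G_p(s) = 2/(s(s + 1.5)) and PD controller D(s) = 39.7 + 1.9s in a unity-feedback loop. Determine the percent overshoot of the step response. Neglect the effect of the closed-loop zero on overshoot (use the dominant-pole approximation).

Forward path: (39.7 + 1.9s)·2/(s(s+1.5)). The closed-loop characteristic equation is s² + (1.5 + 2·1.9)s + 2·39.7 = 0.
That is s² + 5.3s + 79.4 = 0, so ω_n = 8.911 rad/s and ζ = 5.3/(2·8.911) = 0.2974.
%OS = 100·exp(−πζ/√(1−ζ²)) = 37.6%.

37.6%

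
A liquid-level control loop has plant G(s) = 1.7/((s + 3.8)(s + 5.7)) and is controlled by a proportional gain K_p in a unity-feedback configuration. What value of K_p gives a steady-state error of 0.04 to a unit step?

Steady-state error for a unit step on this type-0 loop is 1/(1 + K_p·G(0)).
G(0) = 0.07849. Require 1/(1 + K_p·0.07849) = 0.04, so 1 + 0.07849·K_p = 25.
K_p = (25 − 1)/0.07849 = 306.

K_p = 306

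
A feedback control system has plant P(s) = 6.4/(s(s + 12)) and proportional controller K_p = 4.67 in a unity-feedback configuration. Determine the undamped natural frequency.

1 + K_p·P(s) = 0 gives s² + 12s + 29.89 = 0.
So ω_n² = 29.89 ⇒ ω_n = 5.467 rad/s, and ζ = 12/(2ω_n) = 1.1.

ω_n = 5.47 rad/s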